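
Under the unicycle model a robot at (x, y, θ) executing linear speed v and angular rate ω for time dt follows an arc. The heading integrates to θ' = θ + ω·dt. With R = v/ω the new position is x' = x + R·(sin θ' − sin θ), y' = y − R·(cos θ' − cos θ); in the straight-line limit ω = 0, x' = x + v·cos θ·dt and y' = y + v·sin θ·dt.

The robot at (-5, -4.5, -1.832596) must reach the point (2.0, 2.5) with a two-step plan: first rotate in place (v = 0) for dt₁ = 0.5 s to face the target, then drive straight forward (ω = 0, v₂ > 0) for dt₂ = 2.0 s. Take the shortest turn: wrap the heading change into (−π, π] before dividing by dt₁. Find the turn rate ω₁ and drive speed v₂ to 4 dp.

ω₁ = 5.2360, v₂ = 4.9497

heading to target = atan2(2.5−-4.5, 2−-5) = 0.7854
Δθ = wrap(0.7854 − -1.8326) = 2.6180; ω₁ = Δθ/dt₁ = 5.2360
distance = √((2−-5)² + (2.5−-4.5)²) = 9.8995; v₂ = distance/dt₂ = 4.9497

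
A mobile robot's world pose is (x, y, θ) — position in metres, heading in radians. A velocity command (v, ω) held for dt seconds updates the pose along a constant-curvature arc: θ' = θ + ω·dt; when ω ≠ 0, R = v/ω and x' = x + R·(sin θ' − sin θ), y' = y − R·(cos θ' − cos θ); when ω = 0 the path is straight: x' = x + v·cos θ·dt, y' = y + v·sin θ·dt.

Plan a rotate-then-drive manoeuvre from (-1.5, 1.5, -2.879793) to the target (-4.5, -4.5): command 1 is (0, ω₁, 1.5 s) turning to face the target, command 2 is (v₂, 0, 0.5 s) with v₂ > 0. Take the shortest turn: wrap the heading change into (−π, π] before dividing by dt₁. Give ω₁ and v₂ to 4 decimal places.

ω₁ = 0.5636, v₂ = 13.4164

heading to target = atan2(-4.5−1.5, -4.5−-1.5) = -2.0344
Δθ = wrap(-2.0344 − -2.8798) = 0.8453; ω₁ = Δθ/dt₁ = 0.5636
distance = √((-4.5−-1.5)² + (-4.5−1.5)²) = 6.7082; v₂ = distance/dt₂ = 13.4164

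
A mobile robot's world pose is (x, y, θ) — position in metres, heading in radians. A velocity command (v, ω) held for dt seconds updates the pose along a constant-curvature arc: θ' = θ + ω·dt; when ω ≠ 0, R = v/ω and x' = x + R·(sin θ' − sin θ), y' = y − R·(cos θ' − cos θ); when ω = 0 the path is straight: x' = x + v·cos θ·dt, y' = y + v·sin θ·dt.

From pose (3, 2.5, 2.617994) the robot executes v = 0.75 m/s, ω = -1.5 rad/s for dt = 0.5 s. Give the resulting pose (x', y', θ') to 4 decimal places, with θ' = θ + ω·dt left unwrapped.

(2.7719, 2.7866, 1.8680)

θ' = 2.6180 + -1.5·0.5 = 1.8680
R = v/ω = 0.75/-1.5 = -0.5000
x' = 3 + -0.5000·(sin 1.8680 − sin 2.6180) = 2.7719
y' = 2.5 − -0.5000·(cos 1.8680 − cos 2.6180) = 2.7866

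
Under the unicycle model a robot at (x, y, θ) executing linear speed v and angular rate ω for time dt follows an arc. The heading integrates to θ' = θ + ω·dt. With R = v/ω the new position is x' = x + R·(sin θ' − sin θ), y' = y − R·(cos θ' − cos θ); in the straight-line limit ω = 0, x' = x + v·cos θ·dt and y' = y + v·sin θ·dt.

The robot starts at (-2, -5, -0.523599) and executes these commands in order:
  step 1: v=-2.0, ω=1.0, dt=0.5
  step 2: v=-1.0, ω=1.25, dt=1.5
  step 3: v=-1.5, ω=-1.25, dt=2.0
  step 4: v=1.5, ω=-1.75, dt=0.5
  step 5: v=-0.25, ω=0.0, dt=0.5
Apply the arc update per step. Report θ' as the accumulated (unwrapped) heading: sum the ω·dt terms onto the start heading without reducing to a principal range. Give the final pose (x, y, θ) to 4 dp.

step 1: θ'=-0.0236 (R=-2.0000) → pose (-2.9528, -4.7326, -0.0236)
step 2: θ'=1.8514 (R=-0.8000) → pose (-3.7404, -5.7539, 1.8514)
step 3: θ'=-0.6486 (R=1.2000) → pose (-5.6183, -7.0426, -0.6486)
step 4: θ'=-1.5236 (R=-0.8571) → pose (-5.2799, -7.6852, -1.5236)
step 5: θ'=-1.5236 (straight) → pose (-5.2858, -7.5604, -1.5236)

(-5.2858, -7.5604, -1.5236)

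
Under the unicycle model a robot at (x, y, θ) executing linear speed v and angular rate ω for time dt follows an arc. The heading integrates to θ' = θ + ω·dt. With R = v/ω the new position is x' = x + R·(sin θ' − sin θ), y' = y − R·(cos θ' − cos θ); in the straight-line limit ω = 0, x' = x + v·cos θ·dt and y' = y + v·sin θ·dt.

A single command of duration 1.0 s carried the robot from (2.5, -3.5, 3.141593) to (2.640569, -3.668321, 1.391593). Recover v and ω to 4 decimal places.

v = -0.2500, ω = -1.7500

Δθ = 1.391593 − 3.141593 = -1.750000
ω = Δθ/dt = -1.750000/1.0 = -1.7500
R = −Δy/(cos θ' − cos θ) = 0.1429
v = R·ω = 0.1429·-1.7500 = -0.2500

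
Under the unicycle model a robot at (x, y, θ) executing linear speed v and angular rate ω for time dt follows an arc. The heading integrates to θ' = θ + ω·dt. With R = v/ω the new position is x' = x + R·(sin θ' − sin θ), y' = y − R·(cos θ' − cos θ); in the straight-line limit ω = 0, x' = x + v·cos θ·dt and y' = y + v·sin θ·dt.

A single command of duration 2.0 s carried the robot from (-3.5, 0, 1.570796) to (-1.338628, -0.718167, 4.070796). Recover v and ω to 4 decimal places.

v = -1.5000, ω = 1.2500

Δθ = 4.070796 − 1.570796 = 2.500000
ω = Δθ/dt = 2.500000/2.0 = 1.2500
R = Δx/(sin θ' − sin θ) = -1.2000
v = R·ω = -1.2000·1.2500 = -1.5000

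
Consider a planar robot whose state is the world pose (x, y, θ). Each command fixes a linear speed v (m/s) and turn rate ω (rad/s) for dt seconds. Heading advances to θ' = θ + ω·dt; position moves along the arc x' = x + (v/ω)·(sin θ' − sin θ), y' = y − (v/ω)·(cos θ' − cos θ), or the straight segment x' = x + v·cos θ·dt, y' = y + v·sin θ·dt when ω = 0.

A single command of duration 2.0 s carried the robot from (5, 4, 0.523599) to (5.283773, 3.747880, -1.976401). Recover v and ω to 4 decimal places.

Δθ = -1.976401 − 0.523599 = -2.500000
ω = Δθ/dt = -2.500000/2.0 = -1.2500
R = Δx/(sin θ' − sin θ) = -0.2000
v = R·ω = -0.2000·-1.2500 = 0.2500

v = 0.2500, ω = -1.2500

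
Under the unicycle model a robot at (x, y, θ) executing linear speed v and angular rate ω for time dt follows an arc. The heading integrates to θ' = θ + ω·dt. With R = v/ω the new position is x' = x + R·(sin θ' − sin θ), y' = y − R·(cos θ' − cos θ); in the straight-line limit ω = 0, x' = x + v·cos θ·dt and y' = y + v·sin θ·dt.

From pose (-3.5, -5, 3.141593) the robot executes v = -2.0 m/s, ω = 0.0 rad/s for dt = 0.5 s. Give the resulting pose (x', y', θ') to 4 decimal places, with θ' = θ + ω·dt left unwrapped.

(-2.5000, -5.0000, 3.1416)

θ' = 3.1416 + 0.0·0.5 = 3.1416
ω = 0 → straight: x' = -3.5 + -2.0·cos(3.1416)·0.5 = -2.5000
y' = -5 + -2.0·sin(3.1416)·0.5 = -5.0000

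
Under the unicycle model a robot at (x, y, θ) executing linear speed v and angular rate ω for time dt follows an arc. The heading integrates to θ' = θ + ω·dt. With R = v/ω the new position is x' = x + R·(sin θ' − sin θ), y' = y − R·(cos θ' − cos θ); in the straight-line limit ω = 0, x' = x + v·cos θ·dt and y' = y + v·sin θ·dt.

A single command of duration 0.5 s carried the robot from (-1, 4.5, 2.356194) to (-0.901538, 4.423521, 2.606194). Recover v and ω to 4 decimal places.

v = -0.2500, ω = 0.5000

Δθ = 2.606194 − 2.356194 = 0.250000
ω = Δθ/dt = 0.250000/0.5 = 0.5000
R = Δx/(sin θ' − sin θ) = -0.5000
v = R·ω = -0.5000·0.5000 = -0.2500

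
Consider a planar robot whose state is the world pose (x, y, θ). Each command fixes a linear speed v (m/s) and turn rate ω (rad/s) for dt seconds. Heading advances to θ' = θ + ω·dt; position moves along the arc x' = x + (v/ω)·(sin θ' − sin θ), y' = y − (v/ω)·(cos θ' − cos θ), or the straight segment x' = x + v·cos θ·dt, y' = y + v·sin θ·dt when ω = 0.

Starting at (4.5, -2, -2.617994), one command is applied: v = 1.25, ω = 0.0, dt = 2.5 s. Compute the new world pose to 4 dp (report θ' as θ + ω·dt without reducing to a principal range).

θ' = -2.6180 + 0.0·2.5 = -2.6180
ω = 0 → straight: x' = 4.5 + 1.25·cos(-2.6180)·2.5 = 1.7937
y' = -2 + 1.25·sin(-2.6180)·2.5 = -3.5625

(1.7937, -3.5625, -2.6180)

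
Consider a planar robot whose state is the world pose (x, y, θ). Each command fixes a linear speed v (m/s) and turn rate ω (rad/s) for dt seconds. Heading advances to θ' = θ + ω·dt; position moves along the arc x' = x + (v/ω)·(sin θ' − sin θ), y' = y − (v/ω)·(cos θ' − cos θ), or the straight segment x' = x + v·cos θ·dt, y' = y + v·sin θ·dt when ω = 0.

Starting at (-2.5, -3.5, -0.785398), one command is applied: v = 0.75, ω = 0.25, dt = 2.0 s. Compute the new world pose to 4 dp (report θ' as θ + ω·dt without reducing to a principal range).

(-1.2233, -4.2573, -0.2854)

θ' = -0.7854 + 0.25·2.0 = -0.2854
R = v/ω = 0.75/0.25 = 3.0000
x' = -2.5 + 3.0000·(sin -0.2854 − sin -0.7854) = -1.2233
y' = -3.5 − 3.0000·(cos -0.2854 − cos -0.7854) = -4.2573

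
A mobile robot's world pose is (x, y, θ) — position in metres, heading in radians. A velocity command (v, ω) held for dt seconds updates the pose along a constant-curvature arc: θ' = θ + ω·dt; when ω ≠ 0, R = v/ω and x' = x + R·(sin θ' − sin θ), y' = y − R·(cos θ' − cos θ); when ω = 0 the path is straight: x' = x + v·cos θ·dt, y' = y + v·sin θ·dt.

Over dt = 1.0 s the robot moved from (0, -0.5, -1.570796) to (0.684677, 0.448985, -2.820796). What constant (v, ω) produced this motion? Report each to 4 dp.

v = -1.2500, ω = -1.2500

Δθ = -2.820796 − -1.570796 = -1.250000
ω = Δθ/dt = -1.250000/1.0 = -1.2500
R = −Δy/(cos θ' − cos θ) = 1.0000
v = R·ω = 1.0000·-1.2500 = -1.2500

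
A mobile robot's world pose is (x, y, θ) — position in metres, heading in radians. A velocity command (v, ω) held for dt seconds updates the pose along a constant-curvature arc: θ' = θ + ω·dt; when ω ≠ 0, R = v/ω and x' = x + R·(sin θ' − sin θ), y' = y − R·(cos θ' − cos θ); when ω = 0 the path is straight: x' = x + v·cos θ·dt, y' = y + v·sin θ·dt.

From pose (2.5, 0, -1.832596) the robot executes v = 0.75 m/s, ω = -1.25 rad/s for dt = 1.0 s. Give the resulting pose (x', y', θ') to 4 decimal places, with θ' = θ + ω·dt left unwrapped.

θ' = -1.8326 + -1.25·1.0 = -3.0826
R = v/ω = 0.75/-1.25 = -0.6000
x' = 2.5 + -0.6000·(sin -3.0826 − sin -1.8326) = 1.9558
y' = 0 − -0.6000·(cos -3.0826 − cos -1.8326) = -0.4437

(1.9558, -0.4437, -3.0826)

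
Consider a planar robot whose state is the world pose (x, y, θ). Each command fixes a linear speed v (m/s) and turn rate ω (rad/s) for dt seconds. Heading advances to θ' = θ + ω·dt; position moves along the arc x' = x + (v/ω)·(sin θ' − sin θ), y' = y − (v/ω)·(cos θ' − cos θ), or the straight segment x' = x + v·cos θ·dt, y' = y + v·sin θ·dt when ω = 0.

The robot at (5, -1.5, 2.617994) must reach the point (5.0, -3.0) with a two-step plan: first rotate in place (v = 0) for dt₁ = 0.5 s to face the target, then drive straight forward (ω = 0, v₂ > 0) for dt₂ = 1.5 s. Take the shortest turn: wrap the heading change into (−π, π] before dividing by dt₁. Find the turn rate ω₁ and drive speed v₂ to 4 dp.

heading to target = atan2(-3−-1.5, 5−5) = -1.5708
Δθ = wrap(-1.5708 − 2.6180) = 2.0944; ω₁ = Δθ/dt₁ = 4.1888
distance = √((5−5)² + (-3−-1.5)²) = 1.5000; v₂ = distance/dt₂ = 1.0000

ω₁ = 4.1888, v₂ = 1.0000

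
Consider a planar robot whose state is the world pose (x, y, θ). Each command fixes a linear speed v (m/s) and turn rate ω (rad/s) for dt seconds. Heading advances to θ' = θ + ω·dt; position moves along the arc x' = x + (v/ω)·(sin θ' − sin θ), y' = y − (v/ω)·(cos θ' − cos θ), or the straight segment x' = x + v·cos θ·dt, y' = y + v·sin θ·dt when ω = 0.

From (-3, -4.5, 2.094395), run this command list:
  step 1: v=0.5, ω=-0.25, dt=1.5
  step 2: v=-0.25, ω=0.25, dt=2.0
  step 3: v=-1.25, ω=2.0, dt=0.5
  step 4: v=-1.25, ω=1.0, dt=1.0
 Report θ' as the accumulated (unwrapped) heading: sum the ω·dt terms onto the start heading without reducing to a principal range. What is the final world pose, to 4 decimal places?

step 1: θ'=1.7194 (R=-2.0000) → pose (-3.2459, -3.7961, 1.7194)
step 2: θ'=2.2194 (R=-1.0000) → pose (-3.0539, -4.2521, 2.2194)
step 3: θ'=3.2194 (R=-0.6250) → pose (-2.5072, -4.4977, 3.2194)
step 4: θ'=4.2194 (R=-1.2500) → pose (-1.5032, -3.8431, 4.2194)

(-1.5032, -3.8431, 4.2194)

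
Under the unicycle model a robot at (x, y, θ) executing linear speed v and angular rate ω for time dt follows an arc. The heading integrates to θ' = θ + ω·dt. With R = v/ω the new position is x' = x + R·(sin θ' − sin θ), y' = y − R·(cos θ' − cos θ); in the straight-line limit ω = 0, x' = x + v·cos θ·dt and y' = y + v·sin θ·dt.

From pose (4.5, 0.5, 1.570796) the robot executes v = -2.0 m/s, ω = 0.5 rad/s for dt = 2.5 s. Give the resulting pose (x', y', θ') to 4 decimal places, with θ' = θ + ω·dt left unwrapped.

(7.2387, -3.2959, 2.8208)

θ' = 1.5708 + 0.5·2.5 = 2.8208
R = v/ω = -2.0/0.5 = -4.0000
x' = 4.5 + -4.0000·(sin 2.8208 − sin 1.5708) = 7.2387
y' = 0.5 − -4.0000·(cos 2.8208 − cos 1.5708) = -3.2959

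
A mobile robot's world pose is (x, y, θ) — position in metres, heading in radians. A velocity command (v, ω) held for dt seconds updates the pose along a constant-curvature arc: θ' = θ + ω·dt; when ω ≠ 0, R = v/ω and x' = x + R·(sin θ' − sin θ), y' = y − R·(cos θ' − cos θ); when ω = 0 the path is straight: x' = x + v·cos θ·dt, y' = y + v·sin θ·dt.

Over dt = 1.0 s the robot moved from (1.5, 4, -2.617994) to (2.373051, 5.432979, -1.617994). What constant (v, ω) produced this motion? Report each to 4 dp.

v = -1.7500, ω = 1.0000

Δθ = -1.617994 − -2.617994 = 1.000000
ω = Δθ/dt = 1.000000/1.0 = 1.0000
R = −Δy/(cos θ' − cos θ) = -1.7500
v = R·ω = -1.7500·1.0000 = -1.7500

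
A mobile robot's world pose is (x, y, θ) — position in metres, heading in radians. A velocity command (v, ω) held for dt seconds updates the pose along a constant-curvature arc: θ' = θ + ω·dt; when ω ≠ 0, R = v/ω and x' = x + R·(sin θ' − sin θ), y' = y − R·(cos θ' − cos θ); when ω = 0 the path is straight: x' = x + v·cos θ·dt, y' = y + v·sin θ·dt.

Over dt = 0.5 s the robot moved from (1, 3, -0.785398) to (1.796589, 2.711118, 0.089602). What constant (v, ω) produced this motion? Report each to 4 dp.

v = 1.7500, ω = 1.7500

Δθ = 0.089602 − -0.785398 = 0.875000
ω = Δθ/dt = 0.875000/0.5 = 1.7500
R = Δx/(sin θ' − sin θ) = 1.0000
v = R·ω = 1.0000·1.7500 = 1.7500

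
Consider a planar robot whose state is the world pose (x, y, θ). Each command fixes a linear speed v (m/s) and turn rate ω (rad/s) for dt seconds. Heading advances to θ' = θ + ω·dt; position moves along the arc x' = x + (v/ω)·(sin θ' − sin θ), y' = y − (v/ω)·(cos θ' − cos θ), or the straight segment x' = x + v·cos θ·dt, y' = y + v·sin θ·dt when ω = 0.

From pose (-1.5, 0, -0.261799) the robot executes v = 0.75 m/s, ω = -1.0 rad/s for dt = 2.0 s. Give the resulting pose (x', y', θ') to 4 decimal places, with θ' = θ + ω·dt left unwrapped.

θ' = -0.2618 + -1.0·2.0 = -2.2618
R = v/ω = 0.75/-1.0 = -0.7500
x' = -1.5 + -0.7500·(sin -2.2618 − sin -0.2618) = -1.1162
y' = 0 − -0.7500·(cos -2.2618 − cos -0.2618) = -1.2024

(-1.1162, -1.2024, -2.2618)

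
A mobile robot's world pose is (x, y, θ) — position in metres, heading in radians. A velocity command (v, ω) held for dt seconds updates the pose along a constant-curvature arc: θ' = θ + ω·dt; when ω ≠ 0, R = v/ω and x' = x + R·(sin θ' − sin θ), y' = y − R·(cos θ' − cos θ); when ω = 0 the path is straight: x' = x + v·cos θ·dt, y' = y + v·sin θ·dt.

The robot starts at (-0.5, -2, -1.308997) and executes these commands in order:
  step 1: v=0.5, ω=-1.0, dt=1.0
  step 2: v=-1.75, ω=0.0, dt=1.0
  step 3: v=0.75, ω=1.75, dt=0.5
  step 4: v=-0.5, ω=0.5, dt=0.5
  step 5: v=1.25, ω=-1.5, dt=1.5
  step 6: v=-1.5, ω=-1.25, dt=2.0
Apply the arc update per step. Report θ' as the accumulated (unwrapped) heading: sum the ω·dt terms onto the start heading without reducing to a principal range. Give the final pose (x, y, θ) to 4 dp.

(-0.5549, -4.6664, -5.9340)

step 1: θ'=-2.3090 (R=-0.5000) → pose (-0.6131, -2.4659, -2.3090)
step 2: θ'=-2.3090 (straight) → pose (0.5646, -1.1714, -2.3090)
step 3: θ'=-1.4340 (R=0.4286) → pose (0.4570, -1.5183, -1.4340)
step 4: θ'=-1.1840 (R=-1.0000) → pose (0.3925, -1.2775, -1.1840)
step 5: θ'=-3.4340 (R=-0.8333) → pose (-0.6195, -2.3898, -3.4340)
step 6: θ'=-5.9340 (R=1.2000) → pose (-0.5549, -4.6664, -5.9340)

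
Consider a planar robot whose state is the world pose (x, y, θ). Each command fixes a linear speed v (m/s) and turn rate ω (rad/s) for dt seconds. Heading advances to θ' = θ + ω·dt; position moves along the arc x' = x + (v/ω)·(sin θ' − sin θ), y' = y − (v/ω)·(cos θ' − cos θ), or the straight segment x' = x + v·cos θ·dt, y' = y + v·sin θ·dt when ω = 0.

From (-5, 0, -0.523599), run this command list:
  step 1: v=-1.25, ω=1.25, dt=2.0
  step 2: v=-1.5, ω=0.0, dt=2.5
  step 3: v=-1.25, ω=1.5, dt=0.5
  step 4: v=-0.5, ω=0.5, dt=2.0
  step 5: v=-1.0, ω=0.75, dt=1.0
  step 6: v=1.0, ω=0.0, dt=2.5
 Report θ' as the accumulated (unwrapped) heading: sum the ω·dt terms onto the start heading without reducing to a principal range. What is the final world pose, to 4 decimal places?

(-3.5784, -6.6895, 4.4764)

step 1: θ'=1.9764 (R=-1.0000) → pose (-6.4189, -1.2606, 1.9764)
step 2: θ'=1.9764 (straight) → pose (-4.9392, -4.7063, 1.9764)
step 3: θ'=2.7264 (R=-0.8333) → pose (-4.5096, -5.1401, 2.7264)
step 4: θ'=3.7264 (R=-1.0000) → pose (-3.5542, -5.0588, 3.7264)
step 5: θ'=4.4764 (R=-1.3333) → pose (-2.9939, -4.2588, 4.4764)
step 6: θ'=4.4764 (straight) → pose (-3.5784, -6.6895, 4.4764)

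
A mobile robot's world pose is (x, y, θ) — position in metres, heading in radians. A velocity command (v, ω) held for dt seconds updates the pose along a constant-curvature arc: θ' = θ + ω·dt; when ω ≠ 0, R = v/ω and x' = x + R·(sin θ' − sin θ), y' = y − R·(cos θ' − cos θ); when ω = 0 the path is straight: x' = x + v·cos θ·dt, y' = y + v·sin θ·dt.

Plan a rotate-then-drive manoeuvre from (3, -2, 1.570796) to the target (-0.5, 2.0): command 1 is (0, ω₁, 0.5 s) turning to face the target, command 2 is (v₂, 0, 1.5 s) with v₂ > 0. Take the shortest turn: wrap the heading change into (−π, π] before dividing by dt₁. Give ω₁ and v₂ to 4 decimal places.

heading to target = atan2(2−-2, -0.5−3) = 2.2896
Δθ = wrap(2.2896 − 1.5708) = 0.7188; ω₁ = Δθ/dt₁ = 1.4377
distance = √((-0.5−3)² + (2−-2)²) = 5.3151; v₂ = distance/dt₂ = 3.5434

ω₁ = 1.4377, v₂ = 3.5434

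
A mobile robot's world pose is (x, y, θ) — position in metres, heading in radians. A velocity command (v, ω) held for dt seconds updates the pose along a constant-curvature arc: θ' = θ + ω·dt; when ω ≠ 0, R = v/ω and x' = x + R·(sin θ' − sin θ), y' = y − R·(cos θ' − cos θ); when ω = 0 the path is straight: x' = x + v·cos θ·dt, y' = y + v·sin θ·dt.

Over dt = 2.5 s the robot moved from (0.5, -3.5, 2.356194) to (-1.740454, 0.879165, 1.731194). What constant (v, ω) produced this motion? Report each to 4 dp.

v = 2.0000, ω = -0.2500

Δθ = 1.731194 − 2.356194 = -0.625000
ω = Δθ/dt = -0.625000/2.5 = -0.2500
R = −Δy/(cos θ' − cos θ) = -8.0000
v = R·ω = -8.0000·-0.2500 = 2.0000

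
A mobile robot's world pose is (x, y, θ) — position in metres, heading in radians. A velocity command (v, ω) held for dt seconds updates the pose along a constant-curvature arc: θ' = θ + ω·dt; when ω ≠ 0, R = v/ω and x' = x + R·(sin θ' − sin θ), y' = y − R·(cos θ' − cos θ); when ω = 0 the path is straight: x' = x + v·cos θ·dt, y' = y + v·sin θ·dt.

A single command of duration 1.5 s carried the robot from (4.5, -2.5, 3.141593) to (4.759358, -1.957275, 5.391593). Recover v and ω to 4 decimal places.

Δθ = 5.391593 − 3.141593 = 2.250000
ω = Δθ/dt = 2.250000/1.5 = 1.5000
R = −Δy/(cos θ' − cos θ) = -0.3333
v = R·ω = -0.3333·1.5000 = -0.5000

v = -0.5000, ω = 1.5000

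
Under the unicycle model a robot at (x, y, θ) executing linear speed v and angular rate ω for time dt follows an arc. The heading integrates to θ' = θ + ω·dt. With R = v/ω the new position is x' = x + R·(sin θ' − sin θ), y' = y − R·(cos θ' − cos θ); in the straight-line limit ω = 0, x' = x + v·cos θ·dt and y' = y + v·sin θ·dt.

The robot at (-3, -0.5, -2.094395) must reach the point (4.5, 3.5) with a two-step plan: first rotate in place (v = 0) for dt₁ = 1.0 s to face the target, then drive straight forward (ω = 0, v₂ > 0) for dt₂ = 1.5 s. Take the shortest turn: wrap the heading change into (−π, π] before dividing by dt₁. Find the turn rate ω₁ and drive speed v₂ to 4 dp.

ω₁ = 2.5844, v₂ = 5.6667

heading to target = atan2(3.5−-0.5, 4.5−-3) = 0.4900
Δθ = wrap(0.4900 − -2.0944) = 2.5844; ω₁ = Δθ/dt₁ = 2.5844
distance = √((4.5−-3)² + (3.5−-0.5)²) = 8.5000; v₂ = distance/dt₂ = 5.6667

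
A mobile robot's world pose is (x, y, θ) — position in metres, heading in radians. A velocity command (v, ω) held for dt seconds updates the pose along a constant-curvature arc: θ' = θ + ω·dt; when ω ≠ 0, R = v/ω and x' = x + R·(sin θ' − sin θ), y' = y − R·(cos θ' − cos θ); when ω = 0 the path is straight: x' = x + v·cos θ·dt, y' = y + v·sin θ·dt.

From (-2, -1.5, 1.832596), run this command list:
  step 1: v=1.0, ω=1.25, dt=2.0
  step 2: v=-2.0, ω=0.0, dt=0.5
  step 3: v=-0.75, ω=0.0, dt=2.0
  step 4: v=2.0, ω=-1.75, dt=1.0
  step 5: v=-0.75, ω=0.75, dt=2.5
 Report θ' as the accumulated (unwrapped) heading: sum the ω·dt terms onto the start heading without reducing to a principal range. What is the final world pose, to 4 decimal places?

(-2.7584, 0.9619, 4.4576)

step 1: θ'=4.3326 (R=0.8000) → pose (-3.5157, -1.4105, 4.3326)
step 2: θ'=4.3326 (straight) → pose (-3.1450, -0.4817, 4.3326)
step 3: θ'=4.3326 (straight) → pose (-2.5889, 0.9114, 4.3326)
step 4: θ'=2.5826 (R=-1.1429) → pose (-4.2564, 0.3662, 2.5826)
step 5: θ'=4.4576 (R=-1.0000) → pose (-2.7584, 0.9619, 4.4576)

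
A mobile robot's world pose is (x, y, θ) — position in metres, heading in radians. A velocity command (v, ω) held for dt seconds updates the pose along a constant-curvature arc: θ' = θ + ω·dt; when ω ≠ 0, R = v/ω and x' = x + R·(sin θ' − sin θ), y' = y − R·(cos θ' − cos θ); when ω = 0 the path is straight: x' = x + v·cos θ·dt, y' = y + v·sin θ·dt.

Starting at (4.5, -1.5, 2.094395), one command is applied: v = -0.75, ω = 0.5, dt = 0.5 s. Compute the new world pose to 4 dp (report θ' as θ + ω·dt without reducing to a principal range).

(4.7259, -1.7981, 2.3444)

θ' = 2.0944 + 0.5·0.5 = 2.3444
R = v/ω = -0.75/0.5 = -1.5000
x' = 4.5 + -1.5000·(sin 2.3444 − sin 2.0944) = 4.7259
y' = -1.5 − -1.5000·(cos 2.3444 − cos 2.0944) = -1.7981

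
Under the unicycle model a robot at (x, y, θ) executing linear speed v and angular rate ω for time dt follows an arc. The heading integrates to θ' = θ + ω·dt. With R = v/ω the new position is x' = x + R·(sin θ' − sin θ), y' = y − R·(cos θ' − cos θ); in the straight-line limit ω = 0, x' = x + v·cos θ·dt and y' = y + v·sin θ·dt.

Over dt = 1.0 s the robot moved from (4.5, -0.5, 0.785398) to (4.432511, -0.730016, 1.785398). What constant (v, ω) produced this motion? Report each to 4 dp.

v = -0.2500, ω = 1.0000

Δθ = 1.785398 − 0.785398 = 1.000000
ω = Δθ/dt = 1.000000/1.0 = 1.0000
R = −Δy/(cos θ' − cos θ) = -0.2500
v = R·ω = -0.2500·1.0000 = -0.2500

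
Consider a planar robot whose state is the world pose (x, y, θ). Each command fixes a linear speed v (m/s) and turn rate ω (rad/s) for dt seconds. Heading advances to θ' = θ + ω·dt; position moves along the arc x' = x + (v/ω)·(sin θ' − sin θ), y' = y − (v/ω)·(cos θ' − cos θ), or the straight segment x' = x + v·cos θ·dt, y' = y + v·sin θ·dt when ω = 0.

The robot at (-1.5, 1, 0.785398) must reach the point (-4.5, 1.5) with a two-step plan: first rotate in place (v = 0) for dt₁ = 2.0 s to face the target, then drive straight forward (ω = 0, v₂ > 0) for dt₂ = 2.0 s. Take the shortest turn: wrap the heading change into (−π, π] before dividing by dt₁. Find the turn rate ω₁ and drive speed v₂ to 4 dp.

heading to target = atan2(1.5−1, -4.5−-1.5) = 2.9764
Δθ = wrap(2.9764 − 0.7854) = 2.1910; ω₁ = Δθ/dt₁ = 1.0955
distance = √((-4.5−-1.5)² + (1.5−1)²) = 3.0414; v₂ = distance/dt₂ = 1.5207

ω₁ = 1.0955, v₂ = 1.5207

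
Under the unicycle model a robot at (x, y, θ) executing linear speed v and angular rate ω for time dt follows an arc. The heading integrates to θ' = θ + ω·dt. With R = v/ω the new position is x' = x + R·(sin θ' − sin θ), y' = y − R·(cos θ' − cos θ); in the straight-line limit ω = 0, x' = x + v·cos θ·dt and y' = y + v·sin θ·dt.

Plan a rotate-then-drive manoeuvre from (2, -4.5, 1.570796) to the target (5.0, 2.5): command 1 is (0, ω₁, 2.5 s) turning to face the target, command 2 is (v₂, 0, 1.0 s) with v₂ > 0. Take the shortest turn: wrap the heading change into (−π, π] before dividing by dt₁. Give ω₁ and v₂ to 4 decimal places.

ω₁ = -0.1620, v₂ = 7.6158

heading to target = atan2(2.5−-4.5, 5−2) = 1.1659
Δθ = wrap(1.1659 − 1.5708) = -0.4049; ω₁ = Δθ/dt₁ = -0.1620
distance = √((5−2)² + (2.5−-4.5)²) = 7.6158; v₂ = distance/dt₂ = 7.6158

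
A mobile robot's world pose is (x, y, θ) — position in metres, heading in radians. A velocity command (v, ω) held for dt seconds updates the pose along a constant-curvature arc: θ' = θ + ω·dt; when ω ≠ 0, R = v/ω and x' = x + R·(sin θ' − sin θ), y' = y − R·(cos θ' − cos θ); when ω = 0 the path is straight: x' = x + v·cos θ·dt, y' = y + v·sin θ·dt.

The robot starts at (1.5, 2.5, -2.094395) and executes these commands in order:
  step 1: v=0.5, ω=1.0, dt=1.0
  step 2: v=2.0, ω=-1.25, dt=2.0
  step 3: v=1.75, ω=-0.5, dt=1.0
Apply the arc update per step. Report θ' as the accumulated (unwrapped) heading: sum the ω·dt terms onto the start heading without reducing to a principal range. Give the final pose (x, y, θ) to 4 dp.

(-1.9546, 0.9676, -4.0944)

step 1: θ'=-1.0944 (R=0.5000) → pose (1.4887, 2.0207, -1.0944)
step 2: θ'=-3.5944 (R=-1.6000) → pose (-0.6331, -0.1518, -3.5944)
step 3: θ'=-4.0944 (R=-3.5000) → pose (-1.9546, 0.9676, -4.0944)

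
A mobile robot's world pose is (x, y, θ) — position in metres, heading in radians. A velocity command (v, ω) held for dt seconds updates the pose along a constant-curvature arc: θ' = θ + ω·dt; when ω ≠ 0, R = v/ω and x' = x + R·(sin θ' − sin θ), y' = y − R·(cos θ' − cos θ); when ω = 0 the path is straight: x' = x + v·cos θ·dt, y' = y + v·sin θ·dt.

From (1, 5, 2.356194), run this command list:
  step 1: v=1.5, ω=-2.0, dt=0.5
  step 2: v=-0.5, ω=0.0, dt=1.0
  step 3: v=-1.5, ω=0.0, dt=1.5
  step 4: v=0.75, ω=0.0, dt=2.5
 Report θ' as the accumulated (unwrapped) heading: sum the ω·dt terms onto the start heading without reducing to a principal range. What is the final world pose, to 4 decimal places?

(0.6112, 4.8351, 1.3562)

step 1: θ'=1.3562 (R=-0.7500) → pose (0.7975, 5.6900, 1.3562)
step 2: θ'=1.3562 (straight) → pose (0.6911, 5.2015, 1.3562)
step 3: θ'=1.3562 (straight) → pose (0.2119, 3.0031, 1.3562)
step 4: θ'=1.3562 (straight) → pose (0.6112, 4.8351, 1.3562)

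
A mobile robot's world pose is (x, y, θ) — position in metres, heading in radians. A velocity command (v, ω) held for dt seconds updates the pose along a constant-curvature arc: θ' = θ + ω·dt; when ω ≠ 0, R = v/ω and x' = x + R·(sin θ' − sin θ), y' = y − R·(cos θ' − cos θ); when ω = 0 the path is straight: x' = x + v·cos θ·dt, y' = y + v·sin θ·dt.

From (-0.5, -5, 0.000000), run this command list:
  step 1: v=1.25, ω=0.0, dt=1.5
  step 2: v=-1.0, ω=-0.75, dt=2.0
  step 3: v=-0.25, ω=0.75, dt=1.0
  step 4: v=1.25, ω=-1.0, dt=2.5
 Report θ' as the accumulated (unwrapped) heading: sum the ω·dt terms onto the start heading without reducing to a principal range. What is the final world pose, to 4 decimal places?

step 1: θ'=0.0000 (straight) → pose (1.3750, -5.0000, 0.0000)
step 2: θ'=-1.5000 (R=1.3333) → pose (0.0450, -3.7610, -1.5000)
step 3: θ'=-0.7500 (R=-0.3333) → pose (-0.0603, -3.5407, -0.7500)
step 4: θ'=-3.2500 (R=-1.2500) → pose (-1.0476, -5.6979, -3.2500)

(-1.0476, -5.6979, -3.2500)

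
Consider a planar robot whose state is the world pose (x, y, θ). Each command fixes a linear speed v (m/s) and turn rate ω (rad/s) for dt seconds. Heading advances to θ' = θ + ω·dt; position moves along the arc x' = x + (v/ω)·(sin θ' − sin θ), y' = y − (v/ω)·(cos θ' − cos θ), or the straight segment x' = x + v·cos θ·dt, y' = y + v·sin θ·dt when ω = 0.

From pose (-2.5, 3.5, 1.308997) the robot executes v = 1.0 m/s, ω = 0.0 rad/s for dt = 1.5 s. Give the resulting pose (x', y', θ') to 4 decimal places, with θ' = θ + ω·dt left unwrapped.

(-2.1118, 4.9489, 1.3090)

θ' = 1.3090 + 0.0·1.5 = 1.3090
ω = 0 → straight: x' = -2.5 + 1.0·cos(1.3090)·1.5 = -2.1118
y' = 3.5 + 1.0·sin(1.3090)·1.5 = 4.9489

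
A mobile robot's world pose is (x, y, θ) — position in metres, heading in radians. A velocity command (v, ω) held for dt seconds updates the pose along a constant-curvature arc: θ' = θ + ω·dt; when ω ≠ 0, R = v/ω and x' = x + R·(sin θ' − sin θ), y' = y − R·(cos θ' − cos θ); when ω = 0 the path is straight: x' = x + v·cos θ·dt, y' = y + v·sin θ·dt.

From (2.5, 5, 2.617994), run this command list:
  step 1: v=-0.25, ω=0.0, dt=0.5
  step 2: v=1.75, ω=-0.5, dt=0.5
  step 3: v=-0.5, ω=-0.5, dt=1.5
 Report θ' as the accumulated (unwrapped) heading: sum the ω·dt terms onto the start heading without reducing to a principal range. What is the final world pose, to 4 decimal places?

(2.2129, 4.7965, 1.6180)

step 1: θ'=2.6180 (straight) → pose (2.6083, 4.9375, 2.6180)
step 2: θ'=2.3680 (R=-3.5000) → pose (1.9128, 5.4647, 2.3680)
step 3: θ'=1.6180 (R=1.0000) → pose (2.2129, 4.7965, 1.6180)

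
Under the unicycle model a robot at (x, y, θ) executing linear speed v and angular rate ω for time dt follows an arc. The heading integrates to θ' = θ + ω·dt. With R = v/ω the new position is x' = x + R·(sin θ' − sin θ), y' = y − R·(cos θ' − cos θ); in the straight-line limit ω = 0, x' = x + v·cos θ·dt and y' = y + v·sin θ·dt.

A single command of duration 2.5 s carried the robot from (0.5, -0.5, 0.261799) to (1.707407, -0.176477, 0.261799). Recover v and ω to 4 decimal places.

v = 0.5000, ω = 0.0000

Δθ = 0.261799 − 0.261799 = 0.000000
ω = Δθ/dt = 0.000000/2.5 = 0.0000
ω = 0 → v = (Δx·cos θ + Δy·sin θ)/dt = 0.5000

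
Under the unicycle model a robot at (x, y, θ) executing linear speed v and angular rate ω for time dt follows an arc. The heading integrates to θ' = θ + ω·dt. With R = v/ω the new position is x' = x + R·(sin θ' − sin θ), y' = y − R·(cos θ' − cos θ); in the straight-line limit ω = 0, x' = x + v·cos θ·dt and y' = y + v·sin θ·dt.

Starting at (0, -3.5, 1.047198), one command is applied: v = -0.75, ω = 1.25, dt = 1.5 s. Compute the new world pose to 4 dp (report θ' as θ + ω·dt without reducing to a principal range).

θ' = 1.0472 + 1.25·1.5 = 2.9222
R = v/ω = -0.75/1.25 = -0.6000
x' = 0 + -0.6000·(sin 2.9222 − sin 1.0472) = 0.3890
y' = -3.5 − -0.6000·(cos 2.9222 − cos 1.0472) = -4.3856

(0.3890, -4.3856, 2.9222)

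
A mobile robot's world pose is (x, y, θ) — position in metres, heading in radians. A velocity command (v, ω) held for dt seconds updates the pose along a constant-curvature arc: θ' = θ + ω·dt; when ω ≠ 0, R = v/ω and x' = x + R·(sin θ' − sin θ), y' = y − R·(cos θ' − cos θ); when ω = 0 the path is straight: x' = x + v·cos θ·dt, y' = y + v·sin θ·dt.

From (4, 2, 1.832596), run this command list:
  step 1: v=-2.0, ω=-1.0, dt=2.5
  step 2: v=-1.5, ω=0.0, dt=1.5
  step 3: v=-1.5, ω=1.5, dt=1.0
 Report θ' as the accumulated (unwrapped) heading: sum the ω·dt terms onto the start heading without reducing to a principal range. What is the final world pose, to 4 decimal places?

(-2.2956, 1.1917, 0.8326)

step 1: θ'=-0.6674 (R=2.0000) → pose (0.8303, -0.0885, -0.6674)
step 2: θ'=-0.6674 (straight) → pose (-0.9370, 1.3041, -0.6674)
step 3: θ'=0.8326 (R=-1.0000) → pose (-2.2956, 1.1917, 0.8326)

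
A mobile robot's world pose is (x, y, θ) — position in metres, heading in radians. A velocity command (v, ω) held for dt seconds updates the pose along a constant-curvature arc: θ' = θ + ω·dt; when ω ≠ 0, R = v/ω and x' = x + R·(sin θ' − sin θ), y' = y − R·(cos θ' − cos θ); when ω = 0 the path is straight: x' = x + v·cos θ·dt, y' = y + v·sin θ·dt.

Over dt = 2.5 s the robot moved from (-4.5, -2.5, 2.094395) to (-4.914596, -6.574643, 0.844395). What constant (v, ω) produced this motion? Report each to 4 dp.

v = -1.7500, ω = -0.5000

Δθ = 0.844395 − 2.094395 = -1.250000
ω = Δθ/dt = -1.250000/2.5 = -0.5000
R = −Δy/(cos θ' − cos θ) = 3.5000
v = R·ω = 3.5000·-0.5000 = -1.7500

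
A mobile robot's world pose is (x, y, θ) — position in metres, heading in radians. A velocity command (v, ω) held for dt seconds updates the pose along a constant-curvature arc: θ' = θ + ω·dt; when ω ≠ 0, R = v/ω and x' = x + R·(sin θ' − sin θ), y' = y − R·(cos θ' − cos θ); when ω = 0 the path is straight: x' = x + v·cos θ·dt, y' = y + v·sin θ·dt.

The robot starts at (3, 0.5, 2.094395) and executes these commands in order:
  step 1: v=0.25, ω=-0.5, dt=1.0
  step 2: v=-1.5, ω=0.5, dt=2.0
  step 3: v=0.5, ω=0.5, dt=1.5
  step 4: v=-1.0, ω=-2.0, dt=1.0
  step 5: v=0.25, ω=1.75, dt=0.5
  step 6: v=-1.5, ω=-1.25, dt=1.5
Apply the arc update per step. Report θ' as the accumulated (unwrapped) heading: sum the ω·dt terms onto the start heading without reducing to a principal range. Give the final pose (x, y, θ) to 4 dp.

(3.6611, -3.9655, 0.3444)

step 1: θ'=1.5944 (R=-0.5000) → pose (2.9332, 0.7382, 1.5944)
step 2: θ'=2.5944 (R=-3.0000) → pose (4.3714, -1.7530, 2.5944)
step 3: θ'=3.3444 (R=1.0000) → pose (3.6497, -1.6274, 3.3444)
step 4: θ'=1.3444 (R=0.5000) → pose (4.2377, -2.2294, 1.3444)
step 5: θ'=2.2194 (R=0.1429) → pose (4.2123, -2.1111, 2.2194)
step 6: θ'=0.3444 (R=1.2000) → pose (3.6611, -3.9655, 0.3444)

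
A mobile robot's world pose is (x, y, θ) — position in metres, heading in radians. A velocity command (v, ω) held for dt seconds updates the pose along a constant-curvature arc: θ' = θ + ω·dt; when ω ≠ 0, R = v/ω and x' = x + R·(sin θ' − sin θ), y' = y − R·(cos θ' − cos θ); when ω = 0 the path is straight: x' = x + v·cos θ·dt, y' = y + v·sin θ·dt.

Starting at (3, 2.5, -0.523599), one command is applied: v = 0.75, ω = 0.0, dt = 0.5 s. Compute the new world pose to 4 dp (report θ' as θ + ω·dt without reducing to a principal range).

θ' = -0.5236 + 0.0·0.5 = -0.5236
ω = 0 → straight: x' = 3 + 0.75·cos(-0.5236)·0.5 = 3.3248
y' = 2.5 + 0.75·sin(-0.5236)·0.5 = 2.3125

(3.3248, 2.3125, -0.5236)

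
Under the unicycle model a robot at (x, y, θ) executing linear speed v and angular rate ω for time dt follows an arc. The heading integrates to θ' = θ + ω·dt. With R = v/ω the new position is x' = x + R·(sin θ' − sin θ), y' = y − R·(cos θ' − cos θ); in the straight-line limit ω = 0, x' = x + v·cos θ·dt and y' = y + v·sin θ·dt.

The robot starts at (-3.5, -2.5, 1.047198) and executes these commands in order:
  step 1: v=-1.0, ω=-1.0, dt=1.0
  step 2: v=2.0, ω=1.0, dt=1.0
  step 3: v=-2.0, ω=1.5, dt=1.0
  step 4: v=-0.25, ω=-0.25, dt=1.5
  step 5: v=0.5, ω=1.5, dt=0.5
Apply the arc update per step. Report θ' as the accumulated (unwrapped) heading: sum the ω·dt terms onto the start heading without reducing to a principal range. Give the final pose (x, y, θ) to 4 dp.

(-2.2109, -3.8984, 2.9222)

step 1: θ'=0.0472 (R=1.0000) → pose (-4.3188, -2.9989, 0.0472)
step 2: θ'=1.0472 (R=2.0000) → pose (-2.6812, -2.0011, 1.0472)
step 3: θ'=2.5472 (R=-1.3333) → pose (-2.2731, -3.7724, 2.5472)
step 4: θ'=2.1722 (R=1.0000) → pose (-2.0086, -4.0351, 2.1722)
step 5: θ'=2.9222 (R=0.3333) → pose (-2.2109, -3.8984, 2.9222)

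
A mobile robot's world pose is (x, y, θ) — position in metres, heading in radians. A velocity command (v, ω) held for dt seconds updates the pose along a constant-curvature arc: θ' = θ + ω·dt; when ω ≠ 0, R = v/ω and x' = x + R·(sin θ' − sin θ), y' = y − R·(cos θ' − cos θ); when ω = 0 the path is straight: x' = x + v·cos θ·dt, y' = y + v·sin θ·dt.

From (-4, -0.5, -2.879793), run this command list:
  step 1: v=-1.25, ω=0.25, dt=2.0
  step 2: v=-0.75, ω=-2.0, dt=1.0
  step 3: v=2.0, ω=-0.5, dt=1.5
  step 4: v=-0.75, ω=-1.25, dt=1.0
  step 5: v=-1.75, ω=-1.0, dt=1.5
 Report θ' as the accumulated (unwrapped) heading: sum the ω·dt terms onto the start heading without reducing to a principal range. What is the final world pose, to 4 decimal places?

(-3.2925, 4.9233, -7.8798)

step 1: θ'=-2.3798 (R=-5.0000) → pose (-1.8430, 0.7117, -2.3798)
step 2: θ'=-4.3798 (R=0.3750) → pose (-1.2297, 0.5627, -4.3798)
step 3: θ'=-5.1298 (R=-4.0000) → pose (-1.1055, 3.4903, -5.1298)
step 4: θ'=-6.3798 (R=0.6000) → pose (-1.7118, 3.1363, -6.3798)
step 5: θ'=-7.8798 (R=1.7500) → pose (-3.2925, 4.9233, -7.8798)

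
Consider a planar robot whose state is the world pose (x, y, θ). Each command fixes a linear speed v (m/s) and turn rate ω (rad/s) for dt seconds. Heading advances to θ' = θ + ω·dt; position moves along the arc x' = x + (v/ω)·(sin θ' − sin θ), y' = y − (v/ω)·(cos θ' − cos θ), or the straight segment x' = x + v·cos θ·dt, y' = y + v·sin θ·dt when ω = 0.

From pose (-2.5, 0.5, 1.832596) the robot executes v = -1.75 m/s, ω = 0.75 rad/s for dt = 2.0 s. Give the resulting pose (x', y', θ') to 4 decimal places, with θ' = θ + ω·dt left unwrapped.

θ' = 1.8326 + 0.75·2.0 = 3.3326
R = v/ω = -1.75/0.75 = -2.3333
x' = -2.5 + -2.3333·(sin 3.3326 − sin 1.8326) = 0.1968
y' = 0.5 − -2.3333·(cos 3.3326 − cos 1.8326) = -1.1870

(0.1968, -1.1870, 3.3326)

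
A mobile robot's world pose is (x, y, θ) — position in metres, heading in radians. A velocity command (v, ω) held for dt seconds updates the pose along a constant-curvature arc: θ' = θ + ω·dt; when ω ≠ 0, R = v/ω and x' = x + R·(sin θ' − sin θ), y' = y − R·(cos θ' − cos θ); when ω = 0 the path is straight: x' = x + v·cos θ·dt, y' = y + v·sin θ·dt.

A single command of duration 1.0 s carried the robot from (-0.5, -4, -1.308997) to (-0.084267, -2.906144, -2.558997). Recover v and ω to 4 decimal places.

Δθ = -2.558997 − -1.308997 = -1.250000
ω = Δθ/dt = -1.250000/1.0 = -1.2500
R = −Δy/(cos θ' − cos θ) = 1.0000
v = R·ω = 1.0000·-1.2500 = -1.2500

v = -1.2500, ω = -1.2500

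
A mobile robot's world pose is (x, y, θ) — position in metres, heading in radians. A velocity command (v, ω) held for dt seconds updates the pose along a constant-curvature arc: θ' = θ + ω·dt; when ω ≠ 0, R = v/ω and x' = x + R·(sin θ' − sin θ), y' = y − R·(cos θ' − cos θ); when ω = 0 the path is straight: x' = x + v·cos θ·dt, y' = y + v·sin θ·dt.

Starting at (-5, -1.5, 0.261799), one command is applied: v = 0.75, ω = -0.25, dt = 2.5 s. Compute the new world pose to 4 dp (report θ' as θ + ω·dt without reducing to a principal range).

θ' = 0.2618 + -0.25·2.5 = -0.3632
R = v/ω = 0.75/-0.25 = -3.0000
x' = -5 + -3.0000·(sin -0.3632 − sin 0.2618) = -3.1577
y' = -1.5 − -3.0000·(cos -0.3632 − cos 0.2618) = -1.5935

(-3.1577, -1.5935, -0.3632)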